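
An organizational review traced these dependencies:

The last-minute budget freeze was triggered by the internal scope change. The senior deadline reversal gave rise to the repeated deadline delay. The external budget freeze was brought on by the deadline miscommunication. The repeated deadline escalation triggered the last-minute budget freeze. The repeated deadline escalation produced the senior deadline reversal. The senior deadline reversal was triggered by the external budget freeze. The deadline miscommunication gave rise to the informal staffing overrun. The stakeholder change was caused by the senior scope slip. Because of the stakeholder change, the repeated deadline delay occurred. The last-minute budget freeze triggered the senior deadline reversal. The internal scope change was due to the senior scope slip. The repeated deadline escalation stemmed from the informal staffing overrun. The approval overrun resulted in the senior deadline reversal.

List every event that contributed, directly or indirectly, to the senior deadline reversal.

Immediate causes of the senior deadline reversal: the approval overrun, the repeated deadline escalation, the last-minute budget freeze, the external budget freeze.
Further upstream: the senior scope slip, the internal scope change, the deadline miscommunication, the informal staffing overrun.

the approval overrun, the deadline miscommunication, the external budget freeze, the informal staffing overrun, the internal scope change, the last-minute budget freeze, the repeated deadline escalation, the senior scope slip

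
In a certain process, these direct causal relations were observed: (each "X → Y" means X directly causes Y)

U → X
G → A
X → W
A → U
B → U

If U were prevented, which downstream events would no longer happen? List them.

Downstream of U: X, W.

W, X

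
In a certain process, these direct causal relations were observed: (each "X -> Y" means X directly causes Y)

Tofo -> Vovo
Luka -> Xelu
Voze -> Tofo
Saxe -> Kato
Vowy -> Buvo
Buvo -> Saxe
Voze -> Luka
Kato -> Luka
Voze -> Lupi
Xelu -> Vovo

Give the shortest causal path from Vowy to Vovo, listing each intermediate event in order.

Vowy → Buvo
Buvo → Saxe
Saxe → Kato
Kato → Luka
Luka → Xelu
Xelu → Vovo
Length: 6 steps.

Vowy → Buvo → Saxe → Kato → Luka → Xelu → Vovo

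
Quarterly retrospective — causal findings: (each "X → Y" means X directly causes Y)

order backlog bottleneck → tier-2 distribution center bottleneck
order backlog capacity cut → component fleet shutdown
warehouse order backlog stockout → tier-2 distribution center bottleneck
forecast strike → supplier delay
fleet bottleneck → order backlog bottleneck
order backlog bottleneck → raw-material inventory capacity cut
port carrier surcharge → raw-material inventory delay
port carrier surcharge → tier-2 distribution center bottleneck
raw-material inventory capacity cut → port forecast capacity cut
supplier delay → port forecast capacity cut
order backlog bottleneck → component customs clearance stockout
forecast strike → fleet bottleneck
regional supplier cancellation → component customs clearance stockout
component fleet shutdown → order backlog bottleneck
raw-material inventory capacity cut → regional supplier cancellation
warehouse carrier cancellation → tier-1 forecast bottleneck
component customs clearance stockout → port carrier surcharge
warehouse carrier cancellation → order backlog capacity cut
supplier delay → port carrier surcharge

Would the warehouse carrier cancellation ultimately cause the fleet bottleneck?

No

The warehouse carrier cancellation leads to the order backlog capacity cut, the component fleet shutdown, the order backlog bottleneck, the raw-material inventory capacity cut, the regional supplier cancellation, the tier-1 forecast bottleneck, the component customs clearance stockout, the port carrier surcharge, the port forecast capacity cut, the raw-material inventory delay, the tier-2 distribution center bottleneck; the fleet bottleneck is not among them.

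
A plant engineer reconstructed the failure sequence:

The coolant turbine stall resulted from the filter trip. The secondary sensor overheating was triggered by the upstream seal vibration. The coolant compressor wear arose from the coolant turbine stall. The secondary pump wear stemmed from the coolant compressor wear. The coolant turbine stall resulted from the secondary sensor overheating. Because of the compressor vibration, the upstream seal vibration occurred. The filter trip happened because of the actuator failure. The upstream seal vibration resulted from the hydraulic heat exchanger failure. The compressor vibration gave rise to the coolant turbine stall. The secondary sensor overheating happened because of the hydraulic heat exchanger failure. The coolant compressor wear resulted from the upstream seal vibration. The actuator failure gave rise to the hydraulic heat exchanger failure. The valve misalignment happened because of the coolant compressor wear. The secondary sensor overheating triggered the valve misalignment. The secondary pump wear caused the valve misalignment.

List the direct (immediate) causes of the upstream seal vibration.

the compressor vibration, the hydraulic heat exchanger failure

Upstream contributors include the actuator failure, but only the compressor vibration, the hydraulic heat exchanger failure feed directly into the upstream seal vibration.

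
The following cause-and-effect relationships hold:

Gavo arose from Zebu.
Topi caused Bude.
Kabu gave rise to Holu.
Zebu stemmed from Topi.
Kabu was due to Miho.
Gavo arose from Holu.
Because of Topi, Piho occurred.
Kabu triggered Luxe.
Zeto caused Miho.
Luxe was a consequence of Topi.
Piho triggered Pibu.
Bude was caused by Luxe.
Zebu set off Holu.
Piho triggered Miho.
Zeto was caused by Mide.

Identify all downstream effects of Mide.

Direct effects: Zeto.
2 steps out: Miho.
3 steps out: Kabu.
4 steps out: Luxe, Holu.
5 steps out: Bude, Gavo.
Not reachable from it: Topi, Zebu, Piho, Pibu.

Bude, Gavo, Holu, Kabu, Luxe, Miho, Zeto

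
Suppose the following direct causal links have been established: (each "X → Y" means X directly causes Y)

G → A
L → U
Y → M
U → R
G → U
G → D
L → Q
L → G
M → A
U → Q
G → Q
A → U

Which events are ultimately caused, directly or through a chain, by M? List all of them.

A, Q, R, U

Direct effects: A.
2 steps out: U.
3 steps out: Q, R.
Not reachable from it: L, Y, G, D.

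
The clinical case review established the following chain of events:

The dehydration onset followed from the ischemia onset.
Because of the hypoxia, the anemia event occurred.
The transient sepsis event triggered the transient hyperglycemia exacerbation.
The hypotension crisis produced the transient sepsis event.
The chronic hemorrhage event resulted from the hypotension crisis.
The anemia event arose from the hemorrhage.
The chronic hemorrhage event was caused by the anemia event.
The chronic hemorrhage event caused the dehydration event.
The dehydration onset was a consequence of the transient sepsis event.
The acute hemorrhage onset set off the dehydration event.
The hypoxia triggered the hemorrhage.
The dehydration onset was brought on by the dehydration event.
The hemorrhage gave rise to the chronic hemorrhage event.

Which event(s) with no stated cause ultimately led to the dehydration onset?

Tracing upstream from the dehydration onset: the dehydration onset ← the transient sepsis event ← the hypotension crisis.
A separate upstream branch: the dehydration onset ← the dehydration event ← the chronic hemorrhage event ← the hemorrhage ← the hypoxia.
A separate upstream branch: the dehydration onset ← the ischemia onset.
A separate upstream branch: the dehydration onset ← the dehydration event ← the acute hemorrhage onset.
Each of those chain origins has no stated cause.

the acute hemorrhage onset, the hypotension crisis, the hypoxia, the ischemia onset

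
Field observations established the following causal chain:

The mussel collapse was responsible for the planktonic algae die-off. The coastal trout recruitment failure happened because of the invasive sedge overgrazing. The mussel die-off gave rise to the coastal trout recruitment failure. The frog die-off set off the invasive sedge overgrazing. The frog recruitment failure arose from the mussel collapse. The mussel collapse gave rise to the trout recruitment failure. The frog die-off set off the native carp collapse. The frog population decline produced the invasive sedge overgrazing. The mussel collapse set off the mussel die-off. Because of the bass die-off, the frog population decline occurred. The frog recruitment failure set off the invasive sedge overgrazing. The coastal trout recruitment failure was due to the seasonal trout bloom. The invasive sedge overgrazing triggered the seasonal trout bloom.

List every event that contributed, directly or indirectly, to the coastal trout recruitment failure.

the bass die-off, the frog die-off, the frog population decline, the frog recruitment failure, the invasive sedge overgrazing, the mussel collapse, the mussel die-off, the seasonal trout bloom

Immediate causes of the coastal trout recruitment failure: the mussel die-off, the invasive sedge overgrazing, the seasonal trout bloom.
Further upstream: the mussel collapse, the bass die-off, the frog recruitment failure, the frog die-off, the frog population decline.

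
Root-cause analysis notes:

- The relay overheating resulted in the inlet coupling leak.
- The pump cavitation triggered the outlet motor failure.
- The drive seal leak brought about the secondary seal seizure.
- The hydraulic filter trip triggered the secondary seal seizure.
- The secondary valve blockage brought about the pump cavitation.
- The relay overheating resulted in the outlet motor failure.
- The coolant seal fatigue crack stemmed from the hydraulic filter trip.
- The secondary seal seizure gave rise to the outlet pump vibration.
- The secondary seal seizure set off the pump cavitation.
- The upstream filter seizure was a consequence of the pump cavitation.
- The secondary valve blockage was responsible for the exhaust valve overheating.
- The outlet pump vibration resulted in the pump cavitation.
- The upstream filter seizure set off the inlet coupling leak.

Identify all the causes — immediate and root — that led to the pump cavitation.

the drive seal leak, the hydraulic filter trip, the outlet pump vibration, the secondary seal seizure, the secondary valve blockage

Immediate causes of the pump cavitation: the secondary valve blockage, the secondary seal seizure, the outlet pump vibration.
Further upstream: the hydraulic filter trip, the drive seal leak.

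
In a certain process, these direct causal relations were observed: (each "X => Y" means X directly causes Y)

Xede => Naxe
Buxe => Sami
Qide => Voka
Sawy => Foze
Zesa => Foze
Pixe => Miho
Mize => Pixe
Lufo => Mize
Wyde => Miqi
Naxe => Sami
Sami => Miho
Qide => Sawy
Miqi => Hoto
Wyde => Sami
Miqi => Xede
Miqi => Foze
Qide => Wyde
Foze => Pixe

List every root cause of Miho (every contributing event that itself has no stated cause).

Tracing upstream from Miho: Miho ← Sami ← Wyde ← Qide.
A separate upstream branch: Miho ← Pixe ← Mize ← Lufo.
A separate upstream branch: Miho ← Pixe ← Foze ← Zesa.
A separate upstream branch: Miho ← Sami ← Buxe.
Each of those chain origins has no stated cause.

Buxe, Lufo, Qide, Zesa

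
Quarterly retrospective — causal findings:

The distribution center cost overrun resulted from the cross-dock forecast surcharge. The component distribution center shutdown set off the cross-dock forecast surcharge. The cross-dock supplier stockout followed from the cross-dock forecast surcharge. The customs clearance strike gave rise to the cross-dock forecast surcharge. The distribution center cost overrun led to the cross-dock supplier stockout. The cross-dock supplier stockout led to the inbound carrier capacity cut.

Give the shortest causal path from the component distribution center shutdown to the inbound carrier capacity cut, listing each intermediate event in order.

the component distribution center shutdown → the cross-dock forecast surcharge
the cross-dock forecast surcharge → the cross-dock supplier stockout
the cross-dock supplier stockout → the inbound carrier capacity cut
Length: 3 steps.

the component distribution center shutdown → the cross-dock forecast surcharge → the cross-dock supplier stockout → the inbound carrier capacity cut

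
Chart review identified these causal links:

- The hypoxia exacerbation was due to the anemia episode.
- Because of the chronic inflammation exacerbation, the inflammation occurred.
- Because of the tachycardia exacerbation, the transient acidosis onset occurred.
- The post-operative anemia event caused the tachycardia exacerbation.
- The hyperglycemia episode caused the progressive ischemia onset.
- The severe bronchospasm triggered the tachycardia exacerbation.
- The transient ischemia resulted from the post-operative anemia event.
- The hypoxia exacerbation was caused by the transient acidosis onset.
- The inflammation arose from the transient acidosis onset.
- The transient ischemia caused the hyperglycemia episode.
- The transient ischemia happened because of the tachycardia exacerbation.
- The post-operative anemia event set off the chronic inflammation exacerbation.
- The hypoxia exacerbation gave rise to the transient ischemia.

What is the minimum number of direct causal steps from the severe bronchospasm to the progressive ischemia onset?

Shortest chain: the severe bronchospasm → the tachycardia exacerbation → the transient ischemia → the hyperglycemia episode → the progressive ischemia onset.

4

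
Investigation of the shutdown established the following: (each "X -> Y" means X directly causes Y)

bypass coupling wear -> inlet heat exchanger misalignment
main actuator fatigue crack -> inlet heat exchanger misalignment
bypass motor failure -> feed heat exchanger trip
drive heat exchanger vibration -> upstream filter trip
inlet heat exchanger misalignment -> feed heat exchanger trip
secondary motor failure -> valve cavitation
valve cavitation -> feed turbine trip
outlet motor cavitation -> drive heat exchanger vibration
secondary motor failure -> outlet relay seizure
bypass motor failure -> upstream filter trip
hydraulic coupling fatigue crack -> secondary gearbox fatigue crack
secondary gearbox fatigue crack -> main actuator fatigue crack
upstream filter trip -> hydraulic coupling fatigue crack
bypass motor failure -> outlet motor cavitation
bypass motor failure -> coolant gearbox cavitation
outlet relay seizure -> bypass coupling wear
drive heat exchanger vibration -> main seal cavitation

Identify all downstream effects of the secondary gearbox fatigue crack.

the feed heat exchanger trip, the inlet heat exchanger misalignment, the main actuator fatigue crack

Direct effects: the main actuator fatigue crack.
2 steps out: the inlet heat exchanger misalignment.
3 steps out: the feed heat exchanger trip.
Not reachable from it: the bypass motor failure, the outlet motor cavitation, the drive heat exchanger vibration, the coolant gearbox cavitation, the secondary motor failure, the upstream filter trip, the valve cavitation, the feed turbine trip, the outlet relay seizure, the hydraulic coupling fatigue crack, the bypass coupling wear, the main seal cavitation.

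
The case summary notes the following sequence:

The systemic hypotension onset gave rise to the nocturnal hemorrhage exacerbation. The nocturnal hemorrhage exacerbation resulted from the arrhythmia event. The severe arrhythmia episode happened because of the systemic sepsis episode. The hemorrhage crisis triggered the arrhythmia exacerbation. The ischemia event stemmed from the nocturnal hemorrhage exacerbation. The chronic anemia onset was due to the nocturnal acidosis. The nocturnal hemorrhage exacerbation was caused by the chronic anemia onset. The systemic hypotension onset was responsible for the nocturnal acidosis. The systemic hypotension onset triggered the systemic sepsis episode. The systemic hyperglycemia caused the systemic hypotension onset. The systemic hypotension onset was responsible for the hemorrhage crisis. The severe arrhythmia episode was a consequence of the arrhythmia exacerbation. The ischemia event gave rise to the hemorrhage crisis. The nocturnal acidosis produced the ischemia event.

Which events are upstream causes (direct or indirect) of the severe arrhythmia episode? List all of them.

Immediate causes of the severe arrhythmia episode: the systemic sepsis episode, the arrhythmia exacerbation.
Further upstream: the systemic hyperglycemia, the systemic hypotension onset, the nocturnal acidosis, the chronic anemia onset, the nocturnal hemorrhage exacerbation, the ischemia event, the hemorrhage crisis, the arrhythmia event.

the arrhythmia event, the arrhythmia exacerbation, the chronic anemia onset, the hemorrhage crisis, the ischemia event, the nocturnal acidosis, the nocturnal hemorrhage exacerbation, the systemic hyperglycemia, the systemic hypotension onset, the systemic sepsis episode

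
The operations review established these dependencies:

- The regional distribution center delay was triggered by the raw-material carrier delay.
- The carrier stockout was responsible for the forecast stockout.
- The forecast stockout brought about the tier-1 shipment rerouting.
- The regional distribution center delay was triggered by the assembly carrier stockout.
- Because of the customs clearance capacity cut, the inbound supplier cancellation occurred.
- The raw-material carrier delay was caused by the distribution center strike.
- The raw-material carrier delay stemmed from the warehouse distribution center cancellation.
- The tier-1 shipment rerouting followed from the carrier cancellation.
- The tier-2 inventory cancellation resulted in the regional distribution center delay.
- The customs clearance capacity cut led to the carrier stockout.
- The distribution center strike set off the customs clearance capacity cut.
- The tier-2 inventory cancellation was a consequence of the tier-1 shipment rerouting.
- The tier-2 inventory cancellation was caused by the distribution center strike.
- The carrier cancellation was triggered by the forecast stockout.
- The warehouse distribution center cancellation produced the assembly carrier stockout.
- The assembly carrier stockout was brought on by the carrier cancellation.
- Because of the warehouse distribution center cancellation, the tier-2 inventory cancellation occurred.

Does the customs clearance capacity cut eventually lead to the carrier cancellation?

Yes

There is a causal chain: the customs clearance capacity cut → the carrier stockout → the forecast stockout → the carrier cancellation.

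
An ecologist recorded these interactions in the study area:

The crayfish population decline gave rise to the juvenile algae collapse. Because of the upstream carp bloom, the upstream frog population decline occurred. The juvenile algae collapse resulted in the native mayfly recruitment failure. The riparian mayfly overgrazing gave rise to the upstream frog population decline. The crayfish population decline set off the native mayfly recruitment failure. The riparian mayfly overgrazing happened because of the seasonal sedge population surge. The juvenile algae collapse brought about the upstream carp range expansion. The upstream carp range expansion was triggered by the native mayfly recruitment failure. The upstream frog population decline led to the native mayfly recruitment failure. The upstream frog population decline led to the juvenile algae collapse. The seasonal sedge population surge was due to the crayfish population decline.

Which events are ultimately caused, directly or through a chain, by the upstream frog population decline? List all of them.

Direct effects: the juvenile algae collapse, the native mayfly recruitment failure.
2 steps out: the upstream carp range expansion.
Not reachable from it: the crayfish population decline, the seasonal sedge population surge, the riparian mayfly overgrazing, the upstream carp bloom.

the juvenile algae collapse, the native mayfly recruitment failure, the upstream carp range expansion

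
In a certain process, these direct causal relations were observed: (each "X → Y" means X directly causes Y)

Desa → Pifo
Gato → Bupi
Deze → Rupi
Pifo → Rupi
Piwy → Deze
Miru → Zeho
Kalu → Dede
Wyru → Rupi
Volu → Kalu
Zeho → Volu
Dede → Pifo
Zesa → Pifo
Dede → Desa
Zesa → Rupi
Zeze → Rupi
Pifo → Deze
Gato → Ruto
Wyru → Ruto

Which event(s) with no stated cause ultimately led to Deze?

Miru, Piwy, Zesa

Tracing upstream from Deze: Deze ← Pifo ← Dede ← Kalu ← Volu ← Zeho ← Miru.
A separate upstream branch: Deze ← Pifo ← Zesa.
A separate upstream branch: Deze ← Piwy.
Each of those chain origins has no stated cause.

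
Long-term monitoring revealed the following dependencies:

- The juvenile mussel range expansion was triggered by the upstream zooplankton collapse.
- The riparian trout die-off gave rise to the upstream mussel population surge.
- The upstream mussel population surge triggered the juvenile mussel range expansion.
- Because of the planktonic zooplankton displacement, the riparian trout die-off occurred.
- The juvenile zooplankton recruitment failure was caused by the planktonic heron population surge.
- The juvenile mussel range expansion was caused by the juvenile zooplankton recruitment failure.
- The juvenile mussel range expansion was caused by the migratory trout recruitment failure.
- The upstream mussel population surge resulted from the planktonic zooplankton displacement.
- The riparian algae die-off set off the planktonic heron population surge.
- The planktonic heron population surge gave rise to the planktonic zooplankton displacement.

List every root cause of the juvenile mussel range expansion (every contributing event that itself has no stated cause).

the migratory trout recruitment failure, the riparian algae die-off, the upstream zooplankton collapse

Tracing upstream from the juvenile mussel range expansion: the juvenile mussel range expansion ← the juvenile zooplankton recruitment failure ← the planktonic heron population surge ← the riparian algae die-off.
A separate upstream branch: the juvenile mussel range expansion ← the upstream zooplankton collapse.
A separate upstream branch: the juvenile mussel range expansion ← the migratory trout recruitment failure.
Each of those chain origins has no stated cause.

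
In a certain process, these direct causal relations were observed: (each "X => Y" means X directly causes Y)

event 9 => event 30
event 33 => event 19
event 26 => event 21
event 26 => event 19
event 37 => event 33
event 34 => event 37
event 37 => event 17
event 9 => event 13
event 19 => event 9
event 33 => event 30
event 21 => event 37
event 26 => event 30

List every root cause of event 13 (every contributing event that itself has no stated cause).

event 26, event 34

Tracing upstream from event 13: event 13 ← event 9 ← event 19 ← event 26.
A separate upstream branch: event 13 ← event 9 ← event 19 ← event 33 ← event 37 ← event 34.
Each of those chain origins has no stated cause.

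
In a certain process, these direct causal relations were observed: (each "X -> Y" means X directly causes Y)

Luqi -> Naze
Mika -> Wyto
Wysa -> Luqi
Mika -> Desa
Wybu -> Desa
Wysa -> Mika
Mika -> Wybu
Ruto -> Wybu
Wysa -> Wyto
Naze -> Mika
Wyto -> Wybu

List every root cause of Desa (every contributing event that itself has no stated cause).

Ruto, Wysa

Tracing upstream from Desa: Desa ← Mika ← Wysa.
A separate upstream branch: Desa ← Wybu ← Ruto.
Each of those chain origins has no stated cause.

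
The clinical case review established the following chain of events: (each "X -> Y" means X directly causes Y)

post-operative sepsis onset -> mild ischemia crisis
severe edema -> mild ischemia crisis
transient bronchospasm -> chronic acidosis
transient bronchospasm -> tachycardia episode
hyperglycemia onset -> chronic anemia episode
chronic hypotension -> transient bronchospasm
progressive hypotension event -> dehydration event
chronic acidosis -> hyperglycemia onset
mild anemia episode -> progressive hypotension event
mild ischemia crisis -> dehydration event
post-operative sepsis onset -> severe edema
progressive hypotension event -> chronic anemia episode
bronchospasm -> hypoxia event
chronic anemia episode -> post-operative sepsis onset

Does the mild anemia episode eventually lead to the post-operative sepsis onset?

Yes

There is a causal chain: the mild anemia episode → the progressive hypotension event → the chronic anemia episode → the post-operative sepsis onset.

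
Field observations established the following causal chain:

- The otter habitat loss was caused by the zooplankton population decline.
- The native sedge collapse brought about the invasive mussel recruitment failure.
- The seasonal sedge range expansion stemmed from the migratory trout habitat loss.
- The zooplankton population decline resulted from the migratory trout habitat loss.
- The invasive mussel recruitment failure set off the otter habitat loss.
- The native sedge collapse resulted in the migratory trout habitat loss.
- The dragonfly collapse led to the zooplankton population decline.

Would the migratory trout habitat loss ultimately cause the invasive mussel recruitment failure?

The migratory trout habitat loss leads to the seasonal sedge range expansion, the zooplankton population decline, the otter habitat loss; the invasive mussel recruitment failure is not among them.

No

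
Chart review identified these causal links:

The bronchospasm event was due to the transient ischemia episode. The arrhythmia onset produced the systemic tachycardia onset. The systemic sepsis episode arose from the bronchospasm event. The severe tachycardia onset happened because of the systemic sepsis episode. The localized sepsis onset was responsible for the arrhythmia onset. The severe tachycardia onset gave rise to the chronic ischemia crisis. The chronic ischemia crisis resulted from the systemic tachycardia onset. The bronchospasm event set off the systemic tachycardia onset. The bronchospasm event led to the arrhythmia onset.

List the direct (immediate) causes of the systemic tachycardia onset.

Upstream contributors include the transient ischemia episode, the localized sepsis onset, but only the arrhythmia onset, the bronchospasm event feed directly into the systemic tachycardia onset.

the arrhythmia onset, the bronchospasm event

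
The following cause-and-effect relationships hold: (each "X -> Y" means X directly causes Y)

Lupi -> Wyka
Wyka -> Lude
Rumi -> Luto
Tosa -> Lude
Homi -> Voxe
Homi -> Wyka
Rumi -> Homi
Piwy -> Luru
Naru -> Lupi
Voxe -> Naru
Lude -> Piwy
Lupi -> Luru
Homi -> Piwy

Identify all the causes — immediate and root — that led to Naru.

Immediate cause of Naru: Voxe.
Further upstream: Rumi, Homi.

Homi, Rumi, Voxe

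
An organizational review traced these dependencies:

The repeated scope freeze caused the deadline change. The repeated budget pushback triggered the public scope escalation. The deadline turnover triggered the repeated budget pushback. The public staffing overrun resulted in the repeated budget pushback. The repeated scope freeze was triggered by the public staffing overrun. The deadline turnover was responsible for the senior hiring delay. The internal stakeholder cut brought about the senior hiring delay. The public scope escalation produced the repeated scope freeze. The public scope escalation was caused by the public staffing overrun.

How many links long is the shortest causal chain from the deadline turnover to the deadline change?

Shortest chain: the deadline turnover → the repeated budget pushback → the public scope escalation → the repeated scope freeze → the deadline change.

4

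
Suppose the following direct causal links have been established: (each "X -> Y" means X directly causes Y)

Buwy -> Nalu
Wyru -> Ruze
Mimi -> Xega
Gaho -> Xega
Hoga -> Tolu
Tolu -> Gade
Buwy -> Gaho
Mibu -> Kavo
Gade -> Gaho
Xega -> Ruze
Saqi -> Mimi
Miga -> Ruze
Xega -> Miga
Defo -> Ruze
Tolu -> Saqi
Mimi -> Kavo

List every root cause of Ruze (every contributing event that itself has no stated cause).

Buwy, Defo, Hoga, Wyru

Tracing upstream from Ruze: Ruze ← Xega ← Gaho ← Gade ← Tolu ← Hoga.
A separate upstream branch: Ruze ← Xega ← Gaho ← Buwy.
A separate upstream branch: Ruze ← Defo.
A separate upstream branch: Ruze ← Wyru.
Each of those chain origins has no stated cause.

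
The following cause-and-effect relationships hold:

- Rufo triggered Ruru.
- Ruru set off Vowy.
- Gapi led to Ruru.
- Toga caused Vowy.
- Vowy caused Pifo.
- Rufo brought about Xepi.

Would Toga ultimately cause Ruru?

No

Toga leads to Vowy, Pifo; Ruru is not among them.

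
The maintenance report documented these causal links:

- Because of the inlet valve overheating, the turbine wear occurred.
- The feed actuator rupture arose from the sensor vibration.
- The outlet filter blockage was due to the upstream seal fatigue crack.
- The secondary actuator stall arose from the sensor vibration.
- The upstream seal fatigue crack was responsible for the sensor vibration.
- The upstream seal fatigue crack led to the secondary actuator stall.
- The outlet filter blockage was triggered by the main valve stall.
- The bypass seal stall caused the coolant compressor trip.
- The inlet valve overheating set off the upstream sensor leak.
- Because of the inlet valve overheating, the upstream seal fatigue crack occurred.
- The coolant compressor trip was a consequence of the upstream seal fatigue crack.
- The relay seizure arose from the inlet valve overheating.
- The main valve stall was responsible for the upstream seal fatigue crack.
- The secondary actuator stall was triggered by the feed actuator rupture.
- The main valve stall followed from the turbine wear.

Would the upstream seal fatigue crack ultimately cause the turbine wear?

No

The upstream seal fatigue crack leads to the sensor vibration, the feed actuator rupture, the secondary actuator stall, the coolant compressor trip, the outlet filter blockage; the turbine wear is not among them.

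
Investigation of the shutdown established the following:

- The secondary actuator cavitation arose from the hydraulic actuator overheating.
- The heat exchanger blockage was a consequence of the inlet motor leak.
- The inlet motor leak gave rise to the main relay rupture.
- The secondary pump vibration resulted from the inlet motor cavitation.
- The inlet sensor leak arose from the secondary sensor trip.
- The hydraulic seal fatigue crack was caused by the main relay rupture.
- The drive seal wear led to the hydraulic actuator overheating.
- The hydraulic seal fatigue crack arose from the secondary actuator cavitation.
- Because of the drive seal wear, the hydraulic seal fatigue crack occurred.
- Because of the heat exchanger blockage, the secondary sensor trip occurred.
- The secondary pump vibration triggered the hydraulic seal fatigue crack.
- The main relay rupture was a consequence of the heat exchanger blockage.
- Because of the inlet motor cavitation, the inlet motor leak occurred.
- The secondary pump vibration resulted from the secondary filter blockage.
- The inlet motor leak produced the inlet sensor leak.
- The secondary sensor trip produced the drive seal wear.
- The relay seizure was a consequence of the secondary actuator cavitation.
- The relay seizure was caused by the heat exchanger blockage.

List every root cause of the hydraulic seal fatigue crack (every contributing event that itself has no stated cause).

Tracing upstream from the hydraulic seal fatigue crack: the hydraulic seal fatigue crack ← the secondary pump vibration ← the inlet motor cavitation.
A separate upstream branch: the hydraulic seal fatigue crack ← the secondary pump vibration ← the secondary filter blockage.
Each of those chain origins has no stated cause.

the inlet motor cavitation, the secondary filter blockage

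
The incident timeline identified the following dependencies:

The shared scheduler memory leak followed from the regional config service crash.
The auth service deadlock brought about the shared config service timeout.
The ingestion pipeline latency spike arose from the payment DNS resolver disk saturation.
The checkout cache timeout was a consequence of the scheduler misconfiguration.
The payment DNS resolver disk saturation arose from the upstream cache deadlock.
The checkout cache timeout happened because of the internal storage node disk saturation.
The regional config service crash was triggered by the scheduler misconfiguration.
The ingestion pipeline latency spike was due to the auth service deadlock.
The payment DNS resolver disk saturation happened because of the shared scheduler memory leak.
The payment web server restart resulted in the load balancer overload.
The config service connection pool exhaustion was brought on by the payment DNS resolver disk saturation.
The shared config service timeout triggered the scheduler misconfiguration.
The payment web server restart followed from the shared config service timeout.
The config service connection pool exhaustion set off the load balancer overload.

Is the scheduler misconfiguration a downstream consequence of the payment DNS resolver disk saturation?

No

The payment DNS resolver disk saturation leads to the config service connection pool exhaustion, the ingestion pipeline latency spike, the load balancer overload; the scheduler misconfiguration is not among them.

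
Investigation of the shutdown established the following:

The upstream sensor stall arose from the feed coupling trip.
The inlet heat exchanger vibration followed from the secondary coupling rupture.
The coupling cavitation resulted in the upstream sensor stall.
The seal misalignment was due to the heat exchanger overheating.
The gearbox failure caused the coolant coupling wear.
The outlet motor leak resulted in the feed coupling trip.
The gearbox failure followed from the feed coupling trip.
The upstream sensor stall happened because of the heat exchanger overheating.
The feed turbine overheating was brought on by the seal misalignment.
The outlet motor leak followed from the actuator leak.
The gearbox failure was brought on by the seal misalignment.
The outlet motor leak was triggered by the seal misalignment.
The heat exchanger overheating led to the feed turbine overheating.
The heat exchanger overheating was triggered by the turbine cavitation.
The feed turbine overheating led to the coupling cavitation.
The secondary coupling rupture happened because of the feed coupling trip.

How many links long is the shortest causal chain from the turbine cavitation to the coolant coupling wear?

Shortest chain: the turbine cavitation → the heat exchanger overheating → the seal misalignment → the gearbox failure → the coolant coupling wear.

4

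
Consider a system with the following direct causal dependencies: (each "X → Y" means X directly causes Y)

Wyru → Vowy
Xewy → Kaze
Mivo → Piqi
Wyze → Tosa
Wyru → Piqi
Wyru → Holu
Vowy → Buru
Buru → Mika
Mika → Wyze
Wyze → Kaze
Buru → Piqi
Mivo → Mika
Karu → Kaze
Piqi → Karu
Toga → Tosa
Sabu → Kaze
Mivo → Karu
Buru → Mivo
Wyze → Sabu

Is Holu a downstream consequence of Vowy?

Vowy leads to Buru, Mivo, Mika, Wyze, Piqi, Sabu, Karu, Tosa, Kaze; Holu is not among them.

No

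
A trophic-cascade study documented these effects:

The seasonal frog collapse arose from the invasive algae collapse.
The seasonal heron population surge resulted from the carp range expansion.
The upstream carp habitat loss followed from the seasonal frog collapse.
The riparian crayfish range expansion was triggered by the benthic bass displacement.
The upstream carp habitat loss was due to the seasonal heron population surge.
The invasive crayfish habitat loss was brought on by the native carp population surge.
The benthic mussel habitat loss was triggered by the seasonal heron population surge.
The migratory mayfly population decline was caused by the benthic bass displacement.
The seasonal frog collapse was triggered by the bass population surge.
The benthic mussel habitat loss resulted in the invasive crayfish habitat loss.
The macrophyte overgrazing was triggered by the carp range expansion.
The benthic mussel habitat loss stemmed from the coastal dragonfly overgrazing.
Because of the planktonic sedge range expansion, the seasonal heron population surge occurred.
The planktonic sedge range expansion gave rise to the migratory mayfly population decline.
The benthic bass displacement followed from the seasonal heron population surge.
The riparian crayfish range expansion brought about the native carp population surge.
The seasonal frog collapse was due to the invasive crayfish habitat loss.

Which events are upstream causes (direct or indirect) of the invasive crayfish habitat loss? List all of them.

Immediate causes of the invasive crayfish habitat loss: the native carp population surge, the benthic mussel habitat loss.
Further upstream: the planktonic sedge range expansion, the carp range expansion, the seasonal heron population surge, the benthic bass displacement, the coastal dragonfly overgrazing, the riparian crayfish range expansion.

the benthic bass displacement, the benthic mussel habitat loss, the carp range expansion, the coastal dragonfly overgrazing, the native carp population surge, the planktonic sedge range expansion, the riparian crayfish range expansion, the seasonal heron population surge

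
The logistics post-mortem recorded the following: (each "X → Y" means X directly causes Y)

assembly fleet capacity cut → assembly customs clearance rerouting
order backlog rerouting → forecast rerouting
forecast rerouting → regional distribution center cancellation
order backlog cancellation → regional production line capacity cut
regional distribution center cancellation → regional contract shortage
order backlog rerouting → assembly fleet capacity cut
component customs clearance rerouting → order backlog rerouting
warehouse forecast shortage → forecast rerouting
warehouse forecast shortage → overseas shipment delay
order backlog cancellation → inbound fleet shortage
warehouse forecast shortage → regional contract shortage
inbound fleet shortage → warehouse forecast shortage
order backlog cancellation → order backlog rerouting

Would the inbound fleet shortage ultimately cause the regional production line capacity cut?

No

The inbound fleet shortage leads to the warehouse forecast shortage, the forecast rerouting, the overseas shipment delay, the regional distribution center cancellation, the regional contract shortage; the regional production line capacity cut is not among them.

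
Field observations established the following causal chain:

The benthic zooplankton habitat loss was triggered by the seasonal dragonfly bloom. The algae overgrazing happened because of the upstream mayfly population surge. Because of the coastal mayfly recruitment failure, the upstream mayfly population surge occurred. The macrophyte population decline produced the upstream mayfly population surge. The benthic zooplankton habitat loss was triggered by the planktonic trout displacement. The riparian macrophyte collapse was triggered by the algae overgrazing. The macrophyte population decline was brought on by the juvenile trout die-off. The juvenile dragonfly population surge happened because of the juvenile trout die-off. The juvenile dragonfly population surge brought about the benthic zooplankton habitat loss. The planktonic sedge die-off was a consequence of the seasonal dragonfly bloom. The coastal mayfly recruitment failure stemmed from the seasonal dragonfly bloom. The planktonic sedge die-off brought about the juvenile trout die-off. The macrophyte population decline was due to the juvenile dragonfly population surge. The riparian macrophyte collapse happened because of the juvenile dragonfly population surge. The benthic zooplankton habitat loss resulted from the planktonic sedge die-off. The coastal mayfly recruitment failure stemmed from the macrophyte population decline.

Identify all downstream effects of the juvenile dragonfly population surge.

Direct effects: the macrophyte population decline, the benthic zooplankton habitat loss, the riparian macrophyte collapse.
2 steps out: the coastal mayfly recruitment failure, the upstream mayfly population surge.
3 steps out: the algae overgrazing.
Not reachable from it: the seasonal dragonfly bloom, the planktonic sedge die-off, the juvenile trout die-off, the planktonic trout displacement.

the algae overgrazing, the benthic zooplankton habitat loss, the coastal mayfly recruitment failure, the macrophyte population decline, the riparian macrophyte collapse, the upstream mayfly population surge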